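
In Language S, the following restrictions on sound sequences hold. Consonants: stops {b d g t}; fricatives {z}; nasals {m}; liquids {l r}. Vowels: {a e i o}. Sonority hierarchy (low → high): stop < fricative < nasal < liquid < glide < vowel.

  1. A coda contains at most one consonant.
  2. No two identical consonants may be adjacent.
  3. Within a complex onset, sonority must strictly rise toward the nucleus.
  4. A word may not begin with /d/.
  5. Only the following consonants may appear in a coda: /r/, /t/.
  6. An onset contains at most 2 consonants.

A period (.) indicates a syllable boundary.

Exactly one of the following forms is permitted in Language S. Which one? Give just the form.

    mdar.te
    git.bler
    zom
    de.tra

git.bler

mdar.te — violates constraint 3: syllable 1 onset /md/: /m/ (nasal, 3) → /d/ (stop, 1) does not rise → not permitted
git.bler — σ1 onset /g/, coda /t/ ok; σ2 onset /bl/ (1→4 rises), coda /r/ ok → permitted
zom — violates constraint 5: syllable 1 coda contains /m/, which is not a licensed coda consonant → not permitted
de.tra — violates constraint 4: word begins with /d/ → not permitted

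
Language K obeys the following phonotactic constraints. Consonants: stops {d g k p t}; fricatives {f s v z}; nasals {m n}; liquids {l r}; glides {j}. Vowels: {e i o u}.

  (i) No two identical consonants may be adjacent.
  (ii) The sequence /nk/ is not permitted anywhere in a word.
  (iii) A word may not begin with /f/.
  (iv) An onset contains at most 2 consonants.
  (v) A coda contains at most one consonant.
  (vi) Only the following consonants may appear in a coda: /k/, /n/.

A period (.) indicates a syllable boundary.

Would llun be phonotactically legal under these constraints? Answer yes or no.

no

llun — violates constraint (i): adjacent identical consonants /ll/ → phonotactically illegal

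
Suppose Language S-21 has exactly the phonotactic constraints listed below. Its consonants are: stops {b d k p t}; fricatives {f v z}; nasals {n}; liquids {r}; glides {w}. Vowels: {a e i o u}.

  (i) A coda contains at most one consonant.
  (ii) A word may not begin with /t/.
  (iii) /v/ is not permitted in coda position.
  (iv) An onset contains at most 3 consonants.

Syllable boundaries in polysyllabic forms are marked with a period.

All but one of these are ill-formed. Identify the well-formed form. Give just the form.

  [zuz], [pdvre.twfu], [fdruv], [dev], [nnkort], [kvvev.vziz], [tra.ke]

[zuz]

[zuz] — σ1 onset /z/, coda /z/ ok → well-formed
[pdvre.twfu] — violates constraint (iv): syllable 1 onset /pdvr/ has 4 consonants (> 3) → ill-formed
[fdruv] — violates constraint (iii): syllable 1 coda contains /v/ → ill-formed
[dev] — violates constraint (iii): syllable 1 coda contains /v/ → ill-formed
[nnkort] — violates constraint (i): syllable 1 coda /rt/ has 2 consonants (> 1) → ill-formed
[kvvev.vziz] — violates constraint (iii): syllable 1 coda contains /v/ → ill-formed
[tra.ke] — violates constraint (ii): word begins with /t/ → ill-formed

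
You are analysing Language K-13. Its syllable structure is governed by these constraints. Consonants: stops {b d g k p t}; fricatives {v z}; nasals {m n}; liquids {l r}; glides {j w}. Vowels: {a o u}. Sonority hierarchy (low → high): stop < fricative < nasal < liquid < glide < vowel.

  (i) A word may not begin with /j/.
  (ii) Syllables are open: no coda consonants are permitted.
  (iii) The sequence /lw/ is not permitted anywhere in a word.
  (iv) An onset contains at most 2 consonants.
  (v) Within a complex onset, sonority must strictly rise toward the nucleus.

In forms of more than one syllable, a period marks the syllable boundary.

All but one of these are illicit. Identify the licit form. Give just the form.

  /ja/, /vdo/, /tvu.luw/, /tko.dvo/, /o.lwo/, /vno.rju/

/ja/ — violates constraint (i): word begins with /j/ → illicit
/vdo/ — violates constraint (v): syllable 1 onset /vd/: /v/ (fricative, 2) → /d/ (stop, 1) does not rise → illicit
/tvu.luw/ — violates constraint (ii): syllable 2 coda /w/ has 1 consonant (> 0) → illicit
/tko.dvo/ — violates constraint (v): syllable 1 onset /tk/: /t/ (stop, 1) → /k/ (stop, 1) does not rise → illicit
/o.lwo/ — violates constraint (iii): contains banned sequence /lw/ → illicit
/vno.rju/ — σ1 onset /vn/ (2→3 rises), coda /∅/ ok; σ2 onset /rj/ (4→5 rises), coda /∅/ ok → licit

/vno.rju/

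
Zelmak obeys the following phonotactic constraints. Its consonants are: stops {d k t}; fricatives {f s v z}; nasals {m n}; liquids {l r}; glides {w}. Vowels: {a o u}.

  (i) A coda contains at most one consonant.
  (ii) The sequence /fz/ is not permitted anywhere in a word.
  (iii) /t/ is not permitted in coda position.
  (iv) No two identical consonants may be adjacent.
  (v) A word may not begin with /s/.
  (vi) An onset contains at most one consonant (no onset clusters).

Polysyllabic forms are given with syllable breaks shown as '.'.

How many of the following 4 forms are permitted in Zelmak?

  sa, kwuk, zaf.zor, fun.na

0

sa — violates constraint (v): word begins with /s/ → not permitted
kwuk — violates constraint (vi): syllable 1 onset /kw/ has 2 consonants (> 1) → not permitted
zaf.zor — violates constraint (ii): contains banned sequence /fz/ → not permitted
fun.na — violates constraint (iv): adjacent identical consonants /nn/ → not permitted
No form is permitted → 0.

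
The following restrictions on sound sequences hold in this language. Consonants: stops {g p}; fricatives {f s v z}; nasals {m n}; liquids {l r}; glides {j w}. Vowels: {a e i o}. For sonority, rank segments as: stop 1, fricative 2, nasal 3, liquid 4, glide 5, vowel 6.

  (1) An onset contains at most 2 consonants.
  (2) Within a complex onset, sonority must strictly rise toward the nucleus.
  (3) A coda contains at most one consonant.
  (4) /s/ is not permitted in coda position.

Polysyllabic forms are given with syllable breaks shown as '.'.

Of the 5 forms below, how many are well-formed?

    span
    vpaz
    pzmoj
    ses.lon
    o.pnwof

0

span — violates constraint 2: syllable 1 onset /sp/: /s/ (fricative, 2) → /p/ (stop, 1) does not rise → ill-formed
vpaz — violates constraint 2: syllable 1 onset /vp/: /v/ (fricative, 2) → /p/ (stop, 1) does not rise → ill-formed
pzmoj — violates constraint 1: syllable 1 onset /pzm/ has 3 consonants (> 2) → ill-formed
ses.lon — violates constraint 4: syllable 1 coda contains /s/ → ill-formed
o.pnwof — violates constraint 1: syllable 2 onset /pnw/ has 3 consonants (> 2) → ill-formed
No form is well-formed → 0.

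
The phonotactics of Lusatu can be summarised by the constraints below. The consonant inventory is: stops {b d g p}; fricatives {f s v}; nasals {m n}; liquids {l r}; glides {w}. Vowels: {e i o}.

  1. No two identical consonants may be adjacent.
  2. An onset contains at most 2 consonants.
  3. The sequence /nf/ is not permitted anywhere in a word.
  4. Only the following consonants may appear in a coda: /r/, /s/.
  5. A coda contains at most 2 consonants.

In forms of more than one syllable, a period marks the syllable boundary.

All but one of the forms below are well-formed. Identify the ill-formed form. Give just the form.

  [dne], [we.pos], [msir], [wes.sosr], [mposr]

[wes.sosr]

[dne] — σ1 onset /dn/ (2C), coda /∅/ ok → well-formed
[we.pos] — σ1 onset /w/, coda /∅/ ok; σ2 onset /p/, coda /s/ ok → well-formed
[msir] — σ1 onset /ms/ (2C), coda /r/ ok → well-formed
[wes.sosr] — violates constraint 1: adjacent identical consonants /ss/ → ill-formed
[mposr] — σ1 onset /mp/ (2C), coda /sr/ (2C) ok → well-formed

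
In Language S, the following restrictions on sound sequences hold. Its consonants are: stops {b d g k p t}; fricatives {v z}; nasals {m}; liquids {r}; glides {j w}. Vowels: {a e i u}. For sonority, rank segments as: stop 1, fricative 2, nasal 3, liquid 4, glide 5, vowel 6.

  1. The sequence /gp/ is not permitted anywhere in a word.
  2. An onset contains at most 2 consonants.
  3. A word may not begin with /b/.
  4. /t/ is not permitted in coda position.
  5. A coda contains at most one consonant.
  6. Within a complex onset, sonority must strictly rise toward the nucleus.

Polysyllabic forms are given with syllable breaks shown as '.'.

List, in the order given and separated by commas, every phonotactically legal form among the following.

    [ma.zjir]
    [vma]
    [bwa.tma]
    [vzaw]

[ma.zjir] — σ1 onset /m/, coda /∅/ ok; σ2 onset /zj/ (2→5 rises), coda /r/ ok → phonotactically legal
[vma] — σ1 onset /vm/ (2→3 rises), coda /∅/ ok → phonotactically legal
[bwa.tma] — violates constraint 3: word begins with /b/ → phonotactically illegal
[vzaw] — violates constraint 6: syllable 1 onset /vz/: /v/ (fricative, 2) → /z/ (fricative, 2) does not rise → phonotactically illegal

[ma.zjir], [vma]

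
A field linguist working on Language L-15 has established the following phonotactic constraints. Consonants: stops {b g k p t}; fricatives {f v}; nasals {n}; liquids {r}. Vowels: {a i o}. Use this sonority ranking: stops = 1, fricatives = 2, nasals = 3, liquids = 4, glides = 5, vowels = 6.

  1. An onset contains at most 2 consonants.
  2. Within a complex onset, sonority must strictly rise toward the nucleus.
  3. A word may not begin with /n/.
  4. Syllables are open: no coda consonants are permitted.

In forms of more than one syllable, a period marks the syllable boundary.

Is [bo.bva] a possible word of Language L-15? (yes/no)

[bo.bva] — σ1 onset /b/, coda /∅/ ok; σ2 onset /bv/ (1→2 rises), coda /∅/ ok → licit

yes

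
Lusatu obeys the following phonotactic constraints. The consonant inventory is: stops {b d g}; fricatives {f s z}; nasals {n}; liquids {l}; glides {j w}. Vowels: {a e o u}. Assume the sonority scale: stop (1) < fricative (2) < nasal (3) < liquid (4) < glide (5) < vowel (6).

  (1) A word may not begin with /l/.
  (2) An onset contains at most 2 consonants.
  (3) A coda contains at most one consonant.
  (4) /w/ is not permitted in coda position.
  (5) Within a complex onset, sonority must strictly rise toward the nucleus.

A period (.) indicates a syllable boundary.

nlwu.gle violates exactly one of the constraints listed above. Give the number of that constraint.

2

nlwu.gle: syllable 1 onset /nlw/ has 3 consonants (> 2).
This is a violation of constraint 2: "An onset contains at most 2 consonants."
The remaining constraints (1, 3, 4, 5) are satisfied.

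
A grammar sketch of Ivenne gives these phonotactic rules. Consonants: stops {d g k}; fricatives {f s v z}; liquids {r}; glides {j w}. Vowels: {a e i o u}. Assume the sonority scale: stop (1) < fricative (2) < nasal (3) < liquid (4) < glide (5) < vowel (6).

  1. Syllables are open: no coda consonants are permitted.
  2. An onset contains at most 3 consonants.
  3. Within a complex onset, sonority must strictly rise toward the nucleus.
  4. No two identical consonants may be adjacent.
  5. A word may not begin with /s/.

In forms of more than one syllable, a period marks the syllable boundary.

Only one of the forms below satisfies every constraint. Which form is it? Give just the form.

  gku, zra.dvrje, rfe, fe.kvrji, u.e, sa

gku — violates constraint 3: syllable 1 onset /gk/: /g/ (stop, 1) → /k/ (stop, 1) does not rise → illicit
zra.dvrje — violates constraint 2: syllable 2 onset /dvrj/ has 4 consonants (> 3) → illicit
rfe — violates constraint 3: syllable 1 onset /rf/: /r/ (liquid, 4) → /f/ (fricative, 2) does not rise → illicit
fe.kvrji — violates constraint 2: syllable 2 onset /kvrj/ has 4 consonants (> 3) → illicit
u.e — σ1 onset /∅/, coda /∅/ ok; σ2 onset /∅/, coda /∅/ ok → licit
sa — violates constraint 5: word begins with /s/ → illicit

u.e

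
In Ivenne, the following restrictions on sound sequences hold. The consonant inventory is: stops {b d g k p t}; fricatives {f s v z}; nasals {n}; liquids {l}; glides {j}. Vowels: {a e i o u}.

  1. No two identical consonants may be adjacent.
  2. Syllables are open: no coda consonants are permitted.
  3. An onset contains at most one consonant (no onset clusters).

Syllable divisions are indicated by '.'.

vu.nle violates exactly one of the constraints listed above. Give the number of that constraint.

vu.nle: syllable 2 onset /nl/ has 2 consonants (> 1).
This is a violation of constraint 3: "An onset contains at most one consonant (no onset clusters)."
The remaining constraints (1, 2) are satisfied.

3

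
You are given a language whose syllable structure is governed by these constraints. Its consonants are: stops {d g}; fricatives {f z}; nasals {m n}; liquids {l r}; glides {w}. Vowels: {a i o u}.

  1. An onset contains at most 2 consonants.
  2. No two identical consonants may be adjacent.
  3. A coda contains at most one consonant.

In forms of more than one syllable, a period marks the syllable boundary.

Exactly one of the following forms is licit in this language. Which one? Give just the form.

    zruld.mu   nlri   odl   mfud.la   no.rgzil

zruld.mu — violates constraint 3: syllable 1 coda /ld/ has 2 consonants (> 1) → illicit
nlri — violates constraint 1: syllable 1 onset /nlr/ has 3 consonants (> 2) → illicit
odl — violates constraint 3: syllable 1 coda /dl/ has 2 consonants (> 1) → illicit
mfud.la — σ1 onset /mf/ (2C), coda /d/ ok; σ2 onset /l/, coda /∅/ ok → licit
no.rgzil — violates constraint 1: syllable 2 onset /rgz/ has 3 consonants (> 2) → illicit

mfud.la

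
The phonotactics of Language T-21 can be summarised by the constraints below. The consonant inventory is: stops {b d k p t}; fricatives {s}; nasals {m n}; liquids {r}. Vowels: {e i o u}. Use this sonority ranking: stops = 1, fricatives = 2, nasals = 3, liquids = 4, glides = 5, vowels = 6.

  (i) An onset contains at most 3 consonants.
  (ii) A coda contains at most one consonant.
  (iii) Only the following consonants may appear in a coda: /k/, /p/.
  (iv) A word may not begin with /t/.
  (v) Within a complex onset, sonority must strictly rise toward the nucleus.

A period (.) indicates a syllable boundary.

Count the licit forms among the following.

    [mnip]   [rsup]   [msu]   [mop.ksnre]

0

[mnip] — violates constraint (v): syllable 1 onset /mn/: /m/ (nasal, 3) → /n/ (nasal, 3) does not rise → illicit
[rsup] — violates constraint (v): syllable 1 onset /rs/: /r/ (liquid, 4) → /s/ (fricative, 2) does not rise → illicit
[msu] — violates constraint (v): syllable 1 onset /ms/: /m/ (nasal, 3) → /s/ (fricative, 2) does not rise → illicit
[mop.ksnre] — violates constraint (i): syllable 2 onset /ksnr/ has 4 consonants (> 3) → illicit
No form is licit → 0.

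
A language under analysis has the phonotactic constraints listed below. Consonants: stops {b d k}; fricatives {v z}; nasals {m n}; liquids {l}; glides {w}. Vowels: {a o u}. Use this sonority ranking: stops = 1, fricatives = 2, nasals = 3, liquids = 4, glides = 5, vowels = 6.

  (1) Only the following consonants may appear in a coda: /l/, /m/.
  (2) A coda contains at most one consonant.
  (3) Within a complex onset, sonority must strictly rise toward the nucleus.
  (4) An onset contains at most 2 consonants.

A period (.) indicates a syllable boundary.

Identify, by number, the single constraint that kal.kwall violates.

kal.kwall: syllable 2 coda /ll/ has 2 consonants (> 1).
This is a violation of constraint 2: "A coda contains at most one consonant."
The remaining constraints (1, 3, 4) are satisfied.

2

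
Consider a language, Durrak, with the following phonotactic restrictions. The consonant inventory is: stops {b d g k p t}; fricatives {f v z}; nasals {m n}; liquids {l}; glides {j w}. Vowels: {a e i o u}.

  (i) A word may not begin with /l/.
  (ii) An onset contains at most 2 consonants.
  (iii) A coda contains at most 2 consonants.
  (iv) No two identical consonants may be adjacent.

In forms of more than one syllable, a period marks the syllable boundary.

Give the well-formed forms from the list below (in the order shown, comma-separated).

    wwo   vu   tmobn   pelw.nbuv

vu, tmobn, pelw.nbuv

wwo — violates constraint (iv): adjacent identical consonants /ww/ → ill-formed
vu — σ1 onset /v/, coda /∅/ ok → well-formed
tmobn — σ1 onset /tm/ (2C), coda /bn/ (2C) ok → well-formed
pelw.nbuv — σ1 onset /p/, coda /lw/ (2C) ok; σ2 onset /nb/ (2C), coda /v/ ok → well-formed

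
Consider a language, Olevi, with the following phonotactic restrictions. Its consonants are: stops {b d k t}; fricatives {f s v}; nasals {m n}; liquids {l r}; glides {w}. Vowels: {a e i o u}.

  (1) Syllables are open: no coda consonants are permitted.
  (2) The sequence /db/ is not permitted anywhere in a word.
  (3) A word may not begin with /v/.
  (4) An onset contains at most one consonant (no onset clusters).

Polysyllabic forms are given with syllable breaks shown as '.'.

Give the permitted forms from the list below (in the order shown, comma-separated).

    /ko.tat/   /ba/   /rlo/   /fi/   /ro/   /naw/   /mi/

/ba/, /fi/, /ro/, /mi/

/ko.tat/ — violates constraint 1: syllable 2 coda /t/ has 1 consonant (> 0) → not permitted
/ba/ — σ1 onset /b/, coda /∅/ ok → permitted
/rlo/ — violates constraint 4: syllable 1 onset /rl/ has 2 consonants (> 1) → not permitted
/fi/ — σ1 onset /f/, coda /∅/ ok → permitted
/ro/ — σ1 onset /r/, coda /∅/ ok → permitted
/naw/ — violates constraint 1: syllable 1 coda /w/ has 1 consonant (> 0) → not permitted
/mi/ — σ1 onset /m/, coda /∅/ ok → permitted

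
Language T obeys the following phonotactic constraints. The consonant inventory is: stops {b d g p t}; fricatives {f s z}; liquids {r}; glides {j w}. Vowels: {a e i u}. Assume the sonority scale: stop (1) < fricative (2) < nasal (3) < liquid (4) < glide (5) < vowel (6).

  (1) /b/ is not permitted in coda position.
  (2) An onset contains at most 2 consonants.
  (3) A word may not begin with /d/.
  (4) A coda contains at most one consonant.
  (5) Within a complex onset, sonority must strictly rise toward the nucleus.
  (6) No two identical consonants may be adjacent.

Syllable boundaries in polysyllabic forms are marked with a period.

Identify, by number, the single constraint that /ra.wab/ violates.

1

/ra.wab/: syllable 2 coda contains /b/.
This is a violation of constraint 1: "/b/ is not permitted in coda position."
The remaining constraints (2, 3, 4, 5, 6) are satisfied.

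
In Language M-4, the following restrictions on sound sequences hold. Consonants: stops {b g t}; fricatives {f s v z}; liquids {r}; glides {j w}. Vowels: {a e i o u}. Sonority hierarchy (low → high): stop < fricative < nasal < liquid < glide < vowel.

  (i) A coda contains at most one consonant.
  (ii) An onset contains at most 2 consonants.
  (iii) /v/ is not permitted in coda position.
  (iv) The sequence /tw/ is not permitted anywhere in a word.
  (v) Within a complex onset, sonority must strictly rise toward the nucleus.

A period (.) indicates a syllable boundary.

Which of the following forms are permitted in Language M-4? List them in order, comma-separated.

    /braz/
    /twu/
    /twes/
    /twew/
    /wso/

/braz/

/braz/ — σ1 onset /br/ (1→4 rises), coda /z/ ok → permitted
/twu/ — violates constraint (iv): contains banned sequence /tw/ → not permitted
/twes/ — violates constraint (iv): contains banned sequence /tw/ → not permitted
/twew/ — violates constraint (iv): contains banned sequence /tw/ → not permitted
/wso/ — violates constraint (v): syllable 1 onset /ws/: /w/ (glide, 5) → /s/ (fricative, 2) does not rise → not permitted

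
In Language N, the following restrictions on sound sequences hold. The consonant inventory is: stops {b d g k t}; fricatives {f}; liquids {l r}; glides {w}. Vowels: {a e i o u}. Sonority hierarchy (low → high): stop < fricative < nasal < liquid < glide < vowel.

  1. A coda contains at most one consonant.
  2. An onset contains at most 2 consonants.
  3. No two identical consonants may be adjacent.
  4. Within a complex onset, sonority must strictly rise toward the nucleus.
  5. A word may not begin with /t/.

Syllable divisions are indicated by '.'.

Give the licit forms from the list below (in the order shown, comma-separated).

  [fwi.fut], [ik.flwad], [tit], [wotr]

[fwi.fut]

[fwi.fut] — σ1 onset /fw/ (2→5 rises), coda /∅/ ok; σ2 onset /f/, coda /t/ ok → licit
[ik.flwad] — violates constraint 2: syllable 2 onset /flw/ has 3 consonants (> 2) → illicit
[tit] — violates constraint 5: word begins with /t/ → illicit
[wotr] — violates constraint 1: syllable 1 coda /tr/ has 2 consonants (> 1) → illicit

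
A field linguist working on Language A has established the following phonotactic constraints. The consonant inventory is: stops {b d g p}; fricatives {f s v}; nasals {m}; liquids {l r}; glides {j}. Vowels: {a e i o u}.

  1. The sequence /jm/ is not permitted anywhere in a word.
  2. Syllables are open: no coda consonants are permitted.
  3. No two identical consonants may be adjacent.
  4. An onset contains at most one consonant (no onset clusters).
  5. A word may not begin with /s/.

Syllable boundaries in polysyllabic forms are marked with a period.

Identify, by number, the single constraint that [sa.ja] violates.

5

[sa.ja]: word begins with /s/.
This is a violation of constraint 5: "A word may not begin with /s/."
The remaining constraints (1, 2, 3, 4) are satisfied.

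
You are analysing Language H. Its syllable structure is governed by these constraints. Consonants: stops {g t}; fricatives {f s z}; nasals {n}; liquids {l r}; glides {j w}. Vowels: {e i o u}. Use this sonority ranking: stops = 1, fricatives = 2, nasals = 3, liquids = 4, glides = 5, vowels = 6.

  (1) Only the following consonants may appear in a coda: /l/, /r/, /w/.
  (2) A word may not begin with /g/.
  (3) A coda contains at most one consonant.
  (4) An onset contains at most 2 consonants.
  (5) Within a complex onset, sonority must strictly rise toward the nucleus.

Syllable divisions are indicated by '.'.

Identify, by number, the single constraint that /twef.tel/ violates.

1

/twef.tel/: syllable 1 coda contains /f/, which is not a licensed coda consonant.
This is a violation of constraint 1: "Only the following consonants may appear in a coda: /l/, /r/, /w/."
The remaining constraints (2, 3, 4, 5) are satisfied.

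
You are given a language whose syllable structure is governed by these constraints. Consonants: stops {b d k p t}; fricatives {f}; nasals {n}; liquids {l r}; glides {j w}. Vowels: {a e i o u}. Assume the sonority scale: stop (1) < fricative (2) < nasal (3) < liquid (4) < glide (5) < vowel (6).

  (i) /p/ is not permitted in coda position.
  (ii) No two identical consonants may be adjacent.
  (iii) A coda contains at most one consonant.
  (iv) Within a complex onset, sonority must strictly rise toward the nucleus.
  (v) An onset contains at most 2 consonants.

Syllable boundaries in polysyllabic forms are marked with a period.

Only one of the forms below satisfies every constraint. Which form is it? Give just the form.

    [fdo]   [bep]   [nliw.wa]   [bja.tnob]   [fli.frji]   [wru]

[fdo] — violates constraint (iv): syllable 1 onset /fd/: /f/ (fricative, 2) → /d/ (stop, 1) does not rise → not permitted
[bep] — violates constraint (i): syllable 1 coda contains /p/ → not permitted
[nliw.wa] — violates constraint (ii): adjacent identical consonants /ww/ → not permitted
[bja.tnob] — σ1 onset /bj/ (1→5 rises), coda /∅/ ok; σ2 onset /tn/ (1→3 rises), coda /b/ ok → permitted
[fli.frji] — violates constraint (v): syllable 2 onset /frj/ has 3 consonants (> 2) → not permitted
[wru] — violates constraint (iv): syllable 1 onset /wr/: /w/ (glide, 5) → /r/ (liquid, 4) does not rise → not permitted

[bja.tnob]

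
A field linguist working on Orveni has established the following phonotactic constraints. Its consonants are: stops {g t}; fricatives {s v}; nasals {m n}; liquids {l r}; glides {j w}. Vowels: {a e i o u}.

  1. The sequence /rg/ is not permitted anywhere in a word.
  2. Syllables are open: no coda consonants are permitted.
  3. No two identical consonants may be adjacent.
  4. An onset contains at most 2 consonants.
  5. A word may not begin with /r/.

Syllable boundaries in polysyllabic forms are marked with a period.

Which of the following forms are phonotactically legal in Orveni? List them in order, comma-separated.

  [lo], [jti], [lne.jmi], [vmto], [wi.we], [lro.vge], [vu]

[lo] — σ1 onset /l/, coda /∅/ ok → phonotactically legal
[jti] — σ1 onset /jt/ (2C), coda /∅/ ok → phonotactically legal
[lne.jmi] — σ1 onset /ln/ (2C), coda /∅/ ok; σ2 onset /jm/ (2C), coda /∅/ ok → phonotactically legal
[vmto] — violates constraint 4: syllable 1 onset /vmt/ has 3 consonants (> 2) → phonotactically illegal
[wi.we] — σ1 onset /w/, coda /∅/ ok; σ2 onset /w/, coda /∅/ ok → phonotactically legal
[lro.vge] — σ1 onset /lr/ (2C), coda /∅/ ok; σ2 onset /vg/ (2C), coda /∅/ ok → phonotactically legal
[vu] — σ1 onset /v/, coda /∅/ ok → phonotactically legal

[lo], [jti], [lne.jmi], [wi.we], [lro.vge], [vu]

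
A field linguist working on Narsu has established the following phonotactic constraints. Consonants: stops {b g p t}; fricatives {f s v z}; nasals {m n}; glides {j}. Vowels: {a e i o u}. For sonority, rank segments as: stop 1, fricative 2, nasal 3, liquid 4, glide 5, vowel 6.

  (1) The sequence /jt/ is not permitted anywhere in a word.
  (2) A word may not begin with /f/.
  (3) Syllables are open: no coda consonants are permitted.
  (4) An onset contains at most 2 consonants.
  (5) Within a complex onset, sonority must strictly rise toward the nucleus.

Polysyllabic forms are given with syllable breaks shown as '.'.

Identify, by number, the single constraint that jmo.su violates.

5

jmo.su: syllable 1 onset /jm/: /j/ (glide, 5) → /m/ (nasal, 3) does not rise.
This is a violation of constraint 5: "Within a complex onset, sonority must strictly rise toward the nucleus."
The remaining constraints (1, 2, 3, 4) are satisfied.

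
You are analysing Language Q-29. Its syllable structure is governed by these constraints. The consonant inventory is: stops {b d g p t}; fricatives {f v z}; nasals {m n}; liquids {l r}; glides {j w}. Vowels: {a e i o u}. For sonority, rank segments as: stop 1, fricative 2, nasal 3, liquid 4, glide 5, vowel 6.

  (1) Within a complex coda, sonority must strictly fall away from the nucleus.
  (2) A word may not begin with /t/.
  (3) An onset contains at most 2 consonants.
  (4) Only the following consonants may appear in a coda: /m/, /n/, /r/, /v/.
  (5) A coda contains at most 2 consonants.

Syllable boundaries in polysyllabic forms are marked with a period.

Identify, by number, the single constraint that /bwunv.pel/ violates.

/bwunv.pel/: syllable 2 coda contains /l/, which is not a licensed coda consonant.
This is a violation of constraint 4: "Only the following consonants may appear in a coda: /m/, /n/, /r/, /v/."
The remaining constraints (1, 2, 3, 5) are satisfied.

4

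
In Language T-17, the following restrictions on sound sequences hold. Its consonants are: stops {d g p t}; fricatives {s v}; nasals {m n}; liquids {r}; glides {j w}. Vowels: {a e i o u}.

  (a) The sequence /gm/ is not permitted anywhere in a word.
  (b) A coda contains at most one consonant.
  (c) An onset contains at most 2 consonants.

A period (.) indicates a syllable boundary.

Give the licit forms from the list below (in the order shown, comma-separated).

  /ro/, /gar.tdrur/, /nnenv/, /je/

/ro/, /je/

/ro/ — σ1 onset /r/, coda /∅/ ok → licit
/gar.tdrur/ — violates constraint (c): syllable 2 onset /tdr/ has 3 consonants (> 2) → illicit
/nnenv/ — violates constraint (b): syllable 1 coda /nv/ has 2 consonants (> 1) → illicit
/je/ — σ1 onset /j/, coda /∅/ ok → licit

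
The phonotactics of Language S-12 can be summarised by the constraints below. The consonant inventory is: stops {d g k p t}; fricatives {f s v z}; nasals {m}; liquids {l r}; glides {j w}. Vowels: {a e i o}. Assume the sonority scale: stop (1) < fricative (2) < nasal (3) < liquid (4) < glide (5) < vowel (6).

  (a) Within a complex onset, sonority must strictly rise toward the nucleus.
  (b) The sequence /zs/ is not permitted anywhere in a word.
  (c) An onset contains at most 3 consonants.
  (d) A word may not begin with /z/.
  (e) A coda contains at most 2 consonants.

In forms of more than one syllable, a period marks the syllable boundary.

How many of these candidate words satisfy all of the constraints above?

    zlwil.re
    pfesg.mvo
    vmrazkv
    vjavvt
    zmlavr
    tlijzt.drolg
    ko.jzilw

zlwil.re — violates constraint (d): word begins with /z/ → ill-formed
pfesg.mvo — violates constraint (a): syllable 2 onset /mv/: /m/ (nasal, 3) → /v/ (fricative, 2) does not rise → ill-formed
vmrazkv — violates constraint (e): syllable 1 coda /zkv/ has 3 consonants (> 2) → ill-formed
vjavvt — violates constraint (e): syllable 1 coda /vvt/ has 3 consonants (> 2) → ill-formed
zmlavr — violates constraint (d): word begins with /z/ → ill-formed
tlijzt.drolg — violates constraint (e): syllable 1 coda /jzt/ has 3 consonants (> 2) → ill-formed
ko.jzilw — violates constraint (a): syllable 2 onset /jz/: /j/ (glide, 5) → /z/ (fricative, 2) does not rise → ill-formed
No form is well-formed → 0.

0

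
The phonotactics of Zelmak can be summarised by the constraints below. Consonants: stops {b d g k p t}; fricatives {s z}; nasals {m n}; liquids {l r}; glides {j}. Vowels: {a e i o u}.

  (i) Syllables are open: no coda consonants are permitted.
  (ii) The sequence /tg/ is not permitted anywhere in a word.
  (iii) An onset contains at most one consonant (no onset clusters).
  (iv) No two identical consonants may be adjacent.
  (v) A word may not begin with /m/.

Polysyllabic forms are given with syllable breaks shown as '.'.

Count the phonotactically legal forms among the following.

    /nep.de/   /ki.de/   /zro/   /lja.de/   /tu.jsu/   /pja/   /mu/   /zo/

2

/nep.de/ — violates constraint (i): syllable 1 coda /p/ has 1 consonant (> 0) → phonotactically illegal
/ki.de/ — σ1 onset /k/, coda /∅/ ok; σ2 onset /d/, coda /∅/ ok → phonotactically legal
/zro/ — violates constraint (iii): syllable 1 onset /zr/ has 2 consonants (> 1) → phonotactically illegal
/lja.de/ — violates constraint (iii): syllable 1 onset /lj/ has 2 consonants (> 1) → phonotactically illegal
/tu.jsu/ — violates constraint (iii): syllable 2 onset /js/ has 2 consonants (> 1) → phonotactically illegal
/pja/ — violates constraint (iii): syllable 1 onset /pj/ has 2 consonants (> 1) → phonotactically illegal
/mu/ — violates constraint (v): word begins with /m/ → phonotactically illegal
/zo/ — σ1 onset /z/, coda /∅/ ok → phonotactically legal
Phonotactically legal: /ki.de/, /zo/ → 2.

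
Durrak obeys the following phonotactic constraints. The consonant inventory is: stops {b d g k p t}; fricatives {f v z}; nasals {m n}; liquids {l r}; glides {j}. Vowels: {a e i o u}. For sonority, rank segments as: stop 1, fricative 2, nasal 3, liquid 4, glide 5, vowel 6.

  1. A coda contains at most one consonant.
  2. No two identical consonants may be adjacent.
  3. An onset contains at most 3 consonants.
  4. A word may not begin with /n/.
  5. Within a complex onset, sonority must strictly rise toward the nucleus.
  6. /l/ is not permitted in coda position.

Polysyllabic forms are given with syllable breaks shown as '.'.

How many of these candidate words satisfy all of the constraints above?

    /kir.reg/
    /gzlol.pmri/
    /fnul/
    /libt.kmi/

0

/kir.reg/ — violates constraint 2: adjacent identical consonants /rr/ → phonotactically illegal
/gzlol.pmri/ — violates constraint 6: syllable 1 coda contains /l/ → phonotactically illegal
/fnul/ — violates constraint 6: syllable 1 coda contains /l/ → phonotactically illegal
/libt.kmi/ — violates constraint 1: syllable 1 coda /bt/ has 2 consonants (> 1) → phonotactically illegal
No form is phonotactically legal → 0.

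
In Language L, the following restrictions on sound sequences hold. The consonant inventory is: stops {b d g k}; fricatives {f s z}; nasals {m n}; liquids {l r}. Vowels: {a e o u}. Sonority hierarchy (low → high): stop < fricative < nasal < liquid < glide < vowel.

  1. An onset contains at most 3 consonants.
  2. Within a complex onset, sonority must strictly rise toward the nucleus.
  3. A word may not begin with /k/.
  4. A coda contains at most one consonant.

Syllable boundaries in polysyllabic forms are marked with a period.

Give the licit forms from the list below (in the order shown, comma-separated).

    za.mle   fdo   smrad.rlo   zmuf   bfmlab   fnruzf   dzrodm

za.mle, zmuf

za.mle — σ1 onset /z/, coda /∅/ ok; σ2 onset /ml/ (3→4 rises), coda /∅/ ok → licit
fdo — violates constraint 2: syllable 1 onset /fd/: /f/ (fricative, 2) → /d/ (stop, 1) does not rise → illicit
smrad.rlo — violates constraint 2: syllable 2 onset /rl/: /r/ (liquid, 4) → /l/ (liquid, 4) does not rise → illicit
zmuf — σ1 onset /zm/ (2→3 rises), coda /f/ ok → licit
bfmlab — violates constraint 1: syllable 1 onset /bfml/ has 4 consonants (> 3) → illicit
fnruzf — violates constraint 4: syllable 1 coda /zf/ has 2 consonants (> 1) → illicit
dzrodm — violates constraint 4: syllable 1 coda /dm/ has 2 consonants (> 1) → illicit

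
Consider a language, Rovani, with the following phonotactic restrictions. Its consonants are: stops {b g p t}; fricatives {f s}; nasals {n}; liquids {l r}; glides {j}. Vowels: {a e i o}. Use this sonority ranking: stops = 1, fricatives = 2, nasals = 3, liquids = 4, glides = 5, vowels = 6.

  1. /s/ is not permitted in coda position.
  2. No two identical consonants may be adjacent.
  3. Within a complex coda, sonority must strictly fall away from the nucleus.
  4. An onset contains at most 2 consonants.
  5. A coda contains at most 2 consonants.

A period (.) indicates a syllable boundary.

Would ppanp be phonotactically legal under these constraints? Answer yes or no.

no

ppanp — violates constraint 2: adjacent identical consonants /pp/ → phonotactically illegal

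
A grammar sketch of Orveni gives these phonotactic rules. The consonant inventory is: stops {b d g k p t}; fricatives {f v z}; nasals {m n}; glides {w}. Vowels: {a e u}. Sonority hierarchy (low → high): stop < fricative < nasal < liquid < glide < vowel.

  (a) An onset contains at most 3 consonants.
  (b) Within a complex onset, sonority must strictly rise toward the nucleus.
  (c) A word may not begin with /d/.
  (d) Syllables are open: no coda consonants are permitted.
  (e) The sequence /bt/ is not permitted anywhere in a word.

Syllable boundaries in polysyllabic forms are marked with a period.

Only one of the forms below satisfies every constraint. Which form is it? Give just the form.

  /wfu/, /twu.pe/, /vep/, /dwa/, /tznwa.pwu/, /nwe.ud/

/twu.pe/

/wfu/ — violates constraint (b): syllable 1 onset /wf/: /w/ (glide, 5) → /f/ (fricative, 2) does not rise → ill-formed
/twu.pe/ — σ1 onset /tw/ (1→5 rises), coda /∅/ ok; σ2 onset /p/, coda /∅/ ok → well-formed
/vep/ — violates constraint (d): syllable 1 coda /p/ has 1 consonant (> 0) → ill-formed
/dwa/ — violates constraint (c): word begins with /d/ → ill-formed
/tznwa.pwu/ — violates constraint (a): syllable 1 onset /tznw/ has 4 consonants (> 3) → ill-formed
/nwe.ud/ — violates constraint (d): syllable 2 coda /d/ has 1 consonant (> 0) → ill-formed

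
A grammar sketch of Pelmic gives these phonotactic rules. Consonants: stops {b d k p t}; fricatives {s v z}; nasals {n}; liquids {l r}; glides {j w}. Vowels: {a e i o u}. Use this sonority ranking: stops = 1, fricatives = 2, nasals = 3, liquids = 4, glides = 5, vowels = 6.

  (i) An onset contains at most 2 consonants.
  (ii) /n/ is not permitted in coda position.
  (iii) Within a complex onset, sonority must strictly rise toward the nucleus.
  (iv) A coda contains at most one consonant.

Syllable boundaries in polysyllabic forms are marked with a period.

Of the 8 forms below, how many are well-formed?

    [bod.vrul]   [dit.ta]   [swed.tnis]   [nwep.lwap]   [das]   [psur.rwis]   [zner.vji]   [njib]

8

[bod.vrul] — σ1 onset /b/, coda /d/ ok; σ2 onset /vr/ (2→4 rises), coda /l/ ok → well-formed
[dit.ta] — σ1 onset /d/, coda /t/ ok; σ2 onset /t/, coda /∅/ ok → well-formed
[swed.tnis] — σ1 onset /sw/ (2→5 rises), coda /d/ ok; σ2 onset /tn/ (1→3 rises), coda /s/ ok → well-formed
[nwep.lwap] — σ1 onset /nw/ (3→5 rises), coda /p/ ok; σ2 onset /lw/ (4→5 rises), coda /p/ ok → well-formed
[das] — σ1 onset /d/, coda /s/ ok → well-formed
[psur.rwis] — σ1 onset /ps/ (1→2 rises), coda /r/ ok; σ2 onset /rw/ (4→5 rises), coda /s/ ok → well-formed
[zner.vji] — σ1 onset /zn/ (2→3 rises), coda /r/ ok; σ2 onset /vj/ (2→5 rises), coda /∅/ ok → well-formed
[njib] — σ1 onset /nj/ (3→5 rises), coda /b/ ok → well-formed
Well-formed: [bod.vrul], [dit.ta], [swed.tnis], [nwep.lwap], [das], [psur.rwis], [zner.vji], [njib] → 8.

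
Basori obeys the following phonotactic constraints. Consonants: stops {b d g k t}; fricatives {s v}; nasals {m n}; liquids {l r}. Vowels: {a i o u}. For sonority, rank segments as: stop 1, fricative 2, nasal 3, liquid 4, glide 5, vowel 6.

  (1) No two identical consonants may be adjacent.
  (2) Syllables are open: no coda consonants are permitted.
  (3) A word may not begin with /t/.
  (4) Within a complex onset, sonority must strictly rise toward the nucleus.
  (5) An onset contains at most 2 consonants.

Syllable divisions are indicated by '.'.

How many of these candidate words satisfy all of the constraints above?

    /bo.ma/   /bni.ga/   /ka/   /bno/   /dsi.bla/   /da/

/bo.ma/ — σ1 onset /b/, coda /∅/ ok; σ2 onset /m/, coda /∅/ ok → phonotactically legal
/bni.ga/ — σ1 onset /bn/ (1→3 rises), coda /∅/ ok; σ2 onset /g/, coda /∅/ ok → phonotactically legal
/ka/ — σ1 onset /k/, coda /∅/ ok → phonotactically legal
/bno/ — σ1 onset /bn/ (1→3 rises), coda /∅/ ok → phonotactically legal
/dsi.bla/ — σ1 onset /ds/ (1→2 rises), coda /∅/ ok; σ2 onset /bl/ (1→4 rises), coda /∅/ ok → phonotactically legal
/da/ — σ1 onset /d/, coda /∅/ ok → phonotactically legal
Phonotactically legal: /bo.ma/, /bni.ga/, /ka/, /bno/, /dsi.bla/, /da/ → 6.

6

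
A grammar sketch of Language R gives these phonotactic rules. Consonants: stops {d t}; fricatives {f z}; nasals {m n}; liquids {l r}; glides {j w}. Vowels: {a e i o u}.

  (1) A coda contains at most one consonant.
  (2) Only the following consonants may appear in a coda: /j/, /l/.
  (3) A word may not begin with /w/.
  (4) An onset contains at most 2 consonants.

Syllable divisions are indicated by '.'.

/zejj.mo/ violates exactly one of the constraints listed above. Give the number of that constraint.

/zejj.mo/: syllable 1 coda /jj/ has 2 consonants (> 1).
This is a violation of constraint 1: "A coda contains at most one consonant."
The remaining constraints (2, 3, 4) are satisfied.

1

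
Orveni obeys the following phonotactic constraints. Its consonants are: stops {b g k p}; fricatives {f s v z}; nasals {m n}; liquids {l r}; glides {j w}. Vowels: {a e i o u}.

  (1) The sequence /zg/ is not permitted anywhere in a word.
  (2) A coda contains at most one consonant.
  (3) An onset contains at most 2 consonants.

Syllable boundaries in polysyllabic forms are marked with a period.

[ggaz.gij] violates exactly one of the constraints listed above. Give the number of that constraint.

1

[ggaz.gij]: contains banned sequence /zg/.
This is a violation of constraint 1: "The sequence /zg/ is not permitted anywhere in a word."
The remaining constraints (2, 3) are satisfied.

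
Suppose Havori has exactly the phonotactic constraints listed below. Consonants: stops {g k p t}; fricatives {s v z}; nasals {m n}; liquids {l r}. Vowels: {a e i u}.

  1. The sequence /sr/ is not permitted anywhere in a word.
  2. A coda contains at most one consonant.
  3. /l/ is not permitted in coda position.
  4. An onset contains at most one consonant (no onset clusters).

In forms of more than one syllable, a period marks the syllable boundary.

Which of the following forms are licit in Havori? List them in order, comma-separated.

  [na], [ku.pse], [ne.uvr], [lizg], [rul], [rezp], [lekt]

[na]

[na] — σ1 onset /n/, coda /∅/ ok → licit
[ku.pse] — violates constraint 4: syllable 2 onset /ps/ has 2 consonants (> 1) → illicit
[ne.uvr] — violates constraint 2: syllable 2 coda /vr/ has 2 consonants (> 1) → illicit
[lizg] — violates constraint 2: syllable 1 coda /zg/ has 2 consonants (> 1) → illicit
[rul] — violates constraint 3: syllable 1 coda contains /l/ → illicit
[rezp] — violates constraint 2: syllable 1 coda /zp/ has 2 consonants (> 1) → illicit
[lekt] — violates constraint 2: syllable 1 coda /kt/ has 2 consonants (> 1) → illicit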